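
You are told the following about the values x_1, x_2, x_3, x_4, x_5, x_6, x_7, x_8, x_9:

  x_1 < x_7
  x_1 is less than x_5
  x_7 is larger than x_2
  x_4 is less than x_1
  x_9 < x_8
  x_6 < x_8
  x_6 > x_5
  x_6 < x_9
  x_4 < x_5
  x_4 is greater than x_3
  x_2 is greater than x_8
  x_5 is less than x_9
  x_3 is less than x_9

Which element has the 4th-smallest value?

Piecing the relations together gives one ordering: x_3 < x_4 < x_1 < x_5 < x_6 < x_9 < x_8 < x_2 < x_7.
The 4th smallest is x_5.

x_5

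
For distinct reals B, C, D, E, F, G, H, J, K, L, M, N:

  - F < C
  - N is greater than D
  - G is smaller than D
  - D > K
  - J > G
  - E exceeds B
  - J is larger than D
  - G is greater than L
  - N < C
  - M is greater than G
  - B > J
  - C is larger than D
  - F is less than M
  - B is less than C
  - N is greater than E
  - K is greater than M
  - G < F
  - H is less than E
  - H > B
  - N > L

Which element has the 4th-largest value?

H

Chaining the given pairs: L < G < F < M < K < D < J < B < H < E < N < C.
Counting 4 from the largest end gives H.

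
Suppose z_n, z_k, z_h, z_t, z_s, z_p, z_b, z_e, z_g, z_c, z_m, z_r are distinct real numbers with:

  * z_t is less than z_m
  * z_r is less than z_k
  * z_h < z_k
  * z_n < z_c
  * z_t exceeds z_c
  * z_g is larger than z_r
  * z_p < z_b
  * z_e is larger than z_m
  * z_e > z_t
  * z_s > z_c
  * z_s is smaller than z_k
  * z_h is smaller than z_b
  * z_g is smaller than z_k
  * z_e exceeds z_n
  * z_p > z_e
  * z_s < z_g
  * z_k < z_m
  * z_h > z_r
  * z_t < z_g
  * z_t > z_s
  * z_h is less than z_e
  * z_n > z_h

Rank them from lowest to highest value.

z_r < z_h < z_n < z_c < z_s < z_t < z_g < z_k < z_m < z_e < z_p < z_b

The consecutive links are each given: z_r < z_h; z_h < z_n; z_n < z_c; z_c < z_s; z_s < z_t; z_t < z_g; z_g < z_k; z_k < z_m; z_m < z_e; z_e < z_p; z_p < z_b.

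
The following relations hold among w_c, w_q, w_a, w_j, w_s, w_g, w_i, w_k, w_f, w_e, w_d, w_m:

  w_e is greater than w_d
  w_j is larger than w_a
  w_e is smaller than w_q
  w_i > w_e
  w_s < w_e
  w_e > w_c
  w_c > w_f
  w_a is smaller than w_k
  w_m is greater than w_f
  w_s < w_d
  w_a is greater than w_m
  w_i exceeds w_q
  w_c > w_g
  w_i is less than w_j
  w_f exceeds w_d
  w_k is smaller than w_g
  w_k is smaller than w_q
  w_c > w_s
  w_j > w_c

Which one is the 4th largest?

Chaining the given pairs: w_s < w_d < w_f < w_m < w_a < w_k < w_g < w_c < w_e < w_q < w_i < w_j.
The 4th largest is w_e.

w_e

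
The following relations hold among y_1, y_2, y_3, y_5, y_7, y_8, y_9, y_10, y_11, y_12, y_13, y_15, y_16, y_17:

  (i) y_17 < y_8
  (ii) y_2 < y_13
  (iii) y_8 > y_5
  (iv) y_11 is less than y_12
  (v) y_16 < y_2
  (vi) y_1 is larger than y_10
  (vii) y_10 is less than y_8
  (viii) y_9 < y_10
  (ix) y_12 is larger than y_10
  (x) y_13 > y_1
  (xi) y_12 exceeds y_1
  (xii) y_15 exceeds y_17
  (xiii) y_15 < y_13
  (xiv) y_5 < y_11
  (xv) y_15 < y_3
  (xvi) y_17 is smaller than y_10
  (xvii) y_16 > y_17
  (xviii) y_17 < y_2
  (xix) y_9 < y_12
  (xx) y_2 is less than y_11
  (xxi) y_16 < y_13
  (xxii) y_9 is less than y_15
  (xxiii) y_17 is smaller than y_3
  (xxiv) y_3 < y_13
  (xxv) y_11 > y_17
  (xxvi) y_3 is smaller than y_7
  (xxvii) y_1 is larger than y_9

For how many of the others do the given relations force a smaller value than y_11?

Directly below y_11: y_17, y_5, y_2.
One step further: y_16 (4 so far).
No other element is forced below y_11 by the given relations, so the count is 4.

4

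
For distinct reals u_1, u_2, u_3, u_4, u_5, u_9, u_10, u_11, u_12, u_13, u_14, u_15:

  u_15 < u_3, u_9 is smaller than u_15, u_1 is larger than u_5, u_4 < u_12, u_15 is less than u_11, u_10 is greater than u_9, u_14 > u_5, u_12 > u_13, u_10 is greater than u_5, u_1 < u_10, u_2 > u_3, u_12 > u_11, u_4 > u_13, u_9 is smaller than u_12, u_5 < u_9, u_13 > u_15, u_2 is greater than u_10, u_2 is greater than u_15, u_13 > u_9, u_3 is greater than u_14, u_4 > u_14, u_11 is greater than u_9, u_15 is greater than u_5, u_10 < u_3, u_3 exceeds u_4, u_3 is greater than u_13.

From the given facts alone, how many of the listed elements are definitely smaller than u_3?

From u_3 the given relations immediately reach u_14, u_15, u_10, u_13, u_4.
From those, u_5, u_1, u_9 — 8 in total.
No other element is forced below u_3 by the given relations, so the count is 8.

8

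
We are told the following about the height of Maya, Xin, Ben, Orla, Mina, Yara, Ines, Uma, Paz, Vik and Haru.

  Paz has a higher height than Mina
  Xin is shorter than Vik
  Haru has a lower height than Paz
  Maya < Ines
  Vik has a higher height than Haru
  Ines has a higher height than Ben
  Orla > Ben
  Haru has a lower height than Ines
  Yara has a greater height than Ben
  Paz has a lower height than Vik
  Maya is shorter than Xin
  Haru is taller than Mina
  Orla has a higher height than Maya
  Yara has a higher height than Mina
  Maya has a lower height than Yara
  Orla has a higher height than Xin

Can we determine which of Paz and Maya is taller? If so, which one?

Following every chain through Maya: above Maya we get Xin, Yara, Ines, Vik, Orla.
Paz is not reached, and no chain runs the other way from Paz to Maya.
So the given relations leave the order of Maya and Paz undetermined.

undetermined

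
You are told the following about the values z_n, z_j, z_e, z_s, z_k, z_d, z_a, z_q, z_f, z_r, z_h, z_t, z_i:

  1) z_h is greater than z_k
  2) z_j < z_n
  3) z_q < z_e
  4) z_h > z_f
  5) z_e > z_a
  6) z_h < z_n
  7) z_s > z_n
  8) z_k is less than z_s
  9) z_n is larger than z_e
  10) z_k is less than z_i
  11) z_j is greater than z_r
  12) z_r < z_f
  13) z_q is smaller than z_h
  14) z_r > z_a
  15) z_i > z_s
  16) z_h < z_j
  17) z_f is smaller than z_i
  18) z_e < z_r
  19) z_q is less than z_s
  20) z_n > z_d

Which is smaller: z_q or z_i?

z_q

Following the relations from z_q: z_q < z_e < z_r < z_f < z_h < z_j < z_n < z_s < z_i.
So z_q < z_i; z_q is the smaller of the two.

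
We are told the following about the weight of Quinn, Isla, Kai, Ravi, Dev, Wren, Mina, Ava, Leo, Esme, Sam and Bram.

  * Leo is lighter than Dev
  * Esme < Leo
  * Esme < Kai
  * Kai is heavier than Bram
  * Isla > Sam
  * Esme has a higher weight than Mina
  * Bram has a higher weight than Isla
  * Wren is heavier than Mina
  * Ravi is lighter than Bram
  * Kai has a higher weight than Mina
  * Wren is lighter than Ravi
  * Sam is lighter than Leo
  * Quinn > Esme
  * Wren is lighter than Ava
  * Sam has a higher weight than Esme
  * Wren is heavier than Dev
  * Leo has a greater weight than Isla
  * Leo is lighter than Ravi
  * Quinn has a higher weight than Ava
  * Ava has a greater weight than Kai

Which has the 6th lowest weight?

The consecutive relations fix a unique order: Mina < Esme < Sam < Isla < Leo < Dev < Wren < Ravi < Bram < Kai < Ava < Quinn.
Counting 6 from the smallest end gives Dev.

Dev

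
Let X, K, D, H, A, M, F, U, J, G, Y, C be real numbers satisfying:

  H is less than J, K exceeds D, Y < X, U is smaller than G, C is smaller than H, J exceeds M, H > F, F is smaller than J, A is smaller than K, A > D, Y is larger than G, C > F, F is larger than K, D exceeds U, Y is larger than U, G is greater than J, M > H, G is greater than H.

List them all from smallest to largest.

U < D < A < K < F < C < H < M < J < G < Y < X

The consecutive links are each given: U < D; D < A; A < K; K < F; F < C; C < H; H < M; M < J; J < G; G < Y; Y < X.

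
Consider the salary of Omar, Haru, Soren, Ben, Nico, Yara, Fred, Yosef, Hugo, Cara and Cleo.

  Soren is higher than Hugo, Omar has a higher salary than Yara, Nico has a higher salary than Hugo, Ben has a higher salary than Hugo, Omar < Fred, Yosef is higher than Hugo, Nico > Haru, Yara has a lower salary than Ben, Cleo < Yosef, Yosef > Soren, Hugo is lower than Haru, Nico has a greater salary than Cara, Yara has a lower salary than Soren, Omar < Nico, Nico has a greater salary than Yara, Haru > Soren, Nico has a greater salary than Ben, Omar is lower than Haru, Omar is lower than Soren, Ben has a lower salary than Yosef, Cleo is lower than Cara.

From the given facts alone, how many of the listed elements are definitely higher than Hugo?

The elements the relations force above Hugo are Soren, Ben, Yosef, Haru, Nico — no chain reaches any other.
That is 5.

5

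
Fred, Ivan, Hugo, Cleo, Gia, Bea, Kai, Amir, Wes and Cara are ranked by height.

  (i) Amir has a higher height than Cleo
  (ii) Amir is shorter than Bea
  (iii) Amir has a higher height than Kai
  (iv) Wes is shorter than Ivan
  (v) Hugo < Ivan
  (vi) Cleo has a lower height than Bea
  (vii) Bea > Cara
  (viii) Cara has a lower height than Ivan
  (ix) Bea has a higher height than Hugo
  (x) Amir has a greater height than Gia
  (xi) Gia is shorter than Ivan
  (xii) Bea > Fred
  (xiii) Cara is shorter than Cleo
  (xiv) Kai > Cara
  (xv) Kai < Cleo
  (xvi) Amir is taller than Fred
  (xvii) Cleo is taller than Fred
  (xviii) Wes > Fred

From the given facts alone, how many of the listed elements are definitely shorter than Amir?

Directly below Amir: Fred, Kai, Gia, Cleo.
One step further: Cara (5 so far).
No other element is forced below Amir by the given relations, so the count is 5.

5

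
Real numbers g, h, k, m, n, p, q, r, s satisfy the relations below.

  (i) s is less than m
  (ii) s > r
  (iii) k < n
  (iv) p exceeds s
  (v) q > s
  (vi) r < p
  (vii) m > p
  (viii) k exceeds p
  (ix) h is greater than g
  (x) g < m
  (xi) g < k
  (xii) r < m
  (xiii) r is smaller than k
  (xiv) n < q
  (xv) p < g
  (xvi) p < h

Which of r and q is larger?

Chaining the given relations: r < s < p < g < k < n < q.
So r < q; q is the larger of the two.

q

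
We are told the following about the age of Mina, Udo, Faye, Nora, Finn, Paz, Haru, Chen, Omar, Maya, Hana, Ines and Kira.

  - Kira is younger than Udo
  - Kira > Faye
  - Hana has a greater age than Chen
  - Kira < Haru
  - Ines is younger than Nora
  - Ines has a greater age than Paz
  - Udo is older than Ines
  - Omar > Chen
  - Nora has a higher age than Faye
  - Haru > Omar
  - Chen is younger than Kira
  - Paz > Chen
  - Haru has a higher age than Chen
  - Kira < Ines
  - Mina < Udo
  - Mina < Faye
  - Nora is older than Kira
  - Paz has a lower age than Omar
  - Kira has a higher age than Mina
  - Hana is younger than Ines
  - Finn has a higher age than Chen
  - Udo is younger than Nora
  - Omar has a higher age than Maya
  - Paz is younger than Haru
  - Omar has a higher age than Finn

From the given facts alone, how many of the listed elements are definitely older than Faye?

The elements the relations force above Faye are Kira, Ines, Udo, Haru, Nora — no chain reaches any other.
That is 5.

5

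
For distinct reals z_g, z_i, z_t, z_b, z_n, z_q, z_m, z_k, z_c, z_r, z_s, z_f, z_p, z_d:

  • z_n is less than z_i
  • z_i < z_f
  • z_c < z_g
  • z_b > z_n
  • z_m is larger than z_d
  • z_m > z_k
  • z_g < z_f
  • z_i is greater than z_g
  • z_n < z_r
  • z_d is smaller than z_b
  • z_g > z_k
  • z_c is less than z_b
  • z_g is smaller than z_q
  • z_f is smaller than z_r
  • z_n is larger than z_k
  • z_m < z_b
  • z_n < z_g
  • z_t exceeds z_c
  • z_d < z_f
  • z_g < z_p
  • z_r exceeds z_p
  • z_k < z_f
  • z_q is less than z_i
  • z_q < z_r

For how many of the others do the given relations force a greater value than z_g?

Directly above z_g: z_q, z_p, z_i, z_f.
One step further: z_r (5 so far).
Nothing else is reachable above z_g; 5 in all.

5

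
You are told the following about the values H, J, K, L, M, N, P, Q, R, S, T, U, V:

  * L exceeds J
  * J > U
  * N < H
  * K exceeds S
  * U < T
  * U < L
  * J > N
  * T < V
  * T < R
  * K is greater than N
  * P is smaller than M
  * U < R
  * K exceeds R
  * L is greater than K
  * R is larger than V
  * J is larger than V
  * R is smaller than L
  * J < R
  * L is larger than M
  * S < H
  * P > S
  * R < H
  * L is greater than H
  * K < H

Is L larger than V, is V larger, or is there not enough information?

Chaining the given relations: V < J < R < K < H < L.
So L is larger.

L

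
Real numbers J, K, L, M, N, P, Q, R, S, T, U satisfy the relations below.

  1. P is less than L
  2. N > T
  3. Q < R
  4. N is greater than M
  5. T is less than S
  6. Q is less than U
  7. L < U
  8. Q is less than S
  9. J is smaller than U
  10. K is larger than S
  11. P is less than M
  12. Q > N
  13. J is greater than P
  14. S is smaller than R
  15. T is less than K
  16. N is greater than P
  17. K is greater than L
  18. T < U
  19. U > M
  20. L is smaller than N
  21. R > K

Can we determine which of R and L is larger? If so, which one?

R

The relevant relations are L < N; N < Q; Q < S; S < K; K < R.
Chaining these gives L < N < Q < S < K < R.
So R is larger.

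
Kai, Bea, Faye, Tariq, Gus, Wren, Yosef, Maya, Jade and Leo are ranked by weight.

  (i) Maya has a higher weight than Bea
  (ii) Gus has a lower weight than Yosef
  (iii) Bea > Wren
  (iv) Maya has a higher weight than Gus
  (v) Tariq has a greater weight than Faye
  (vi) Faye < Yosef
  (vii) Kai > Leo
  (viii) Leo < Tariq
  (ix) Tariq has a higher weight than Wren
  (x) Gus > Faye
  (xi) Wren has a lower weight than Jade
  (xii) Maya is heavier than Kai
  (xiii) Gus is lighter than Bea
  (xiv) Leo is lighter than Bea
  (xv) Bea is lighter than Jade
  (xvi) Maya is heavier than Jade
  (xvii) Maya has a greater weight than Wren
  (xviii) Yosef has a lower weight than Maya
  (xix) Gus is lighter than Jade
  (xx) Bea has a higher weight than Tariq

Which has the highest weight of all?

Chaining downward from Maya: directly below it, Kai, Gus, Wren, Yosef, Bea, Jade; then Leo, Faye, Tariq.
That covers every other element, and nothing is given above Maya, so Maya is the highest weight.

Maya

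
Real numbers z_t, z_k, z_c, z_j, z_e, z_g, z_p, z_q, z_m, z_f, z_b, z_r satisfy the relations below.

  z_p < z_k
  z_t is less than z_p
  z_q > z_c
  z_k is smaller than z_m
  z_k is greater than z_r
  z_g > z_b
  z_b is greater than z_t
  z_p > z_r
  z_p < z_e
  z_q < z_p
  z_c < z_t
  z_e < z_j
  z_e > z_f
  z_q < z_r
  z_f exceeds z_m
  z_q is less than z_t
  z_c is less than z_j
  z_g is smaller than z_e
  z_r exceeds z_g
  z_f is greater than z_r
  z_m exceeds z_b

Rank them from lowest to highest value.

The consecutive links are each given: z_c < z_q; z_q < z_t; z_t < z_b; z_b < z_g; z_g < z_r; z_r < z_p; z_p < z_k; z_k < z_m; z_m < z_f; z_f < z_e; z_e < z_j.

z_c < z_q < z_t < z_b < z_g < z_r < z_p < z_k < z_m < z_f < z_e < z_j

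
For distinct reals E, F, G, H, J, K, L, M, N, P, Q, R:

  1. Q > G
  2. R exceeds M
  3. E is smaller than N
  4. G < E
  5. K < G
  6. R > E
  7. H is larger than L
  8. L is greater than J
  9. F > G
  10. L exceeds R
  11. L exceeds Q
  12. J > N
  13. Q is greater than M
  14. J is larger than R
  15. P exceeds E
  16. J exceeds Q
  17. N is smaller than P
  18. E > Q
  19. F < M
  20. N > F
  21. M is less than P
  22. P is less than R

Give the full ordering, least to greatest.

K < G < F < M < Q < E < N < P < R < J < L < H

Each adjacent pair is fixed by a given relation: K < G; G < F; F < M; M < Q; Q < E; E < N; N < P; P < R; R < J; J < L; L < H. Chaining them end to end gives the full order.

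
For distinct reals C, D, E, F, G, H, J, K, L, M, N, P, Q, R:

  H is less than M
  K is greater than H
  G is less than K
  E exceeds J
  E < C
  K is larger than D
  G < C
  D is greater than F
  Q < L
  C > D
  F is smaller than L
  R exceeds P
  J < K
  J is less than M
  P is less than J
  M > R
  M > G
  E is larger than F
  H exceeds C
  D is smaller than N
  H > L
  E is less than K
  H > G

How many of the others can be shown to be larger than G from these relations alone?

From G the given relations immediately reach C, H, M, K.
No other element is forced above G by the given relations, so the count is 4.

4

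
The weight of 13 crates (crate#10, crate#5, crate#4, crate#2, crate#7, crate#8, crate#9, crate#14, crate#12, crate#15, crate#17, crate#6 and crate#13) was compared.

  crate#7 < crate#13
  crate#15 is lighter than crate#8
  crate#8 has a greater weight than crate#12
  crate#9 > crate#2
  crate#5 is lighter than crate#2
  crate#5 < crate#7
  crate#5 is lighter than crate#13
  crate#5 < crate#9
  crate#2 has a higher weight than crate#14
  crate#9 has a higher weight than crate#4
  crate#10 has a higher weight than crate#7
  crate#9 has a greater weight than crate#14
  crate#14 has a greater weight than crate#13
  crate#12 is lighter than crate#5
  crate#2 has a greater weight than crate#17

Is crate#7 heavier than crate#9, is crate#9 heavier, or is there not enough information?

crate#9

crate#7 < crate#13 and crate#13 < crate#14 give crate#7 < crate#14.
Then crate#14 < crate#2 extends the chain to crate#2.
Then crate#2 < crate#9 extends the chain to crate#9.
So crate#9 is heavier.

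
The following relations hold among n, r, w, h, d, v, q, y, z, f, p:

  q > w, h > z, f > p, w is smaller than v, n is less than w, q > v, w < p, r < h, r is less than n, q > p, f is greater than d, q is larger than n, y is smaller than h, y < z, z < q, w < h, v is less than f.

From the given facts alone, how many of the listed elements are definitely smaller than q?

7

The elements the relations force below q are r, n, w, y, v, z, p — no chain reaches any other.
That is 7.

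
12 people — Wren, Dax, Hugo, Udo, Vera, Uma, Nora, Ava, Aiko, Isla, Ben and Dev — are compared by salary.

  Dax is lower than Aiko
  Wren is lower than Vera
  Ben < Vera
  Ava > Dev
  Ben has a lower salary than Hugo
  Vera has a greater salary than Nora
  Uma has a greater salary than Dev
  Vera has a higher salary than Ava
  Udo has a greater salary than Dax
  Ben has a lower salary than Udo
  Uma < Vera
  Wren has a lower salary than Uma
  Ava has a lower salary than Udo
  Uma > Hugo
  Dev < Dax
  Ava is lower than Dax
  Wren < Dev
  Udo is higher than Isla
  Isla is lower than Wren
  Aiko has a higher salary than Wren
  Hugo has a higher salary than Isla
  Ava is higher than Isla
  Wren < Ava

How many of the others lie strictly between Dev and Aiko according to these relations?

The relations place Dev below Aiko. An element lies strictly between them when it is forced above Dev and also forced below Aiko.
Above Dev: {Ava, Dax, Uma, Udo, Vera}. Below Aiko: {Isla, Wren, Ava, Dax}.
Intersection: {Ava, Dax} — 2.

2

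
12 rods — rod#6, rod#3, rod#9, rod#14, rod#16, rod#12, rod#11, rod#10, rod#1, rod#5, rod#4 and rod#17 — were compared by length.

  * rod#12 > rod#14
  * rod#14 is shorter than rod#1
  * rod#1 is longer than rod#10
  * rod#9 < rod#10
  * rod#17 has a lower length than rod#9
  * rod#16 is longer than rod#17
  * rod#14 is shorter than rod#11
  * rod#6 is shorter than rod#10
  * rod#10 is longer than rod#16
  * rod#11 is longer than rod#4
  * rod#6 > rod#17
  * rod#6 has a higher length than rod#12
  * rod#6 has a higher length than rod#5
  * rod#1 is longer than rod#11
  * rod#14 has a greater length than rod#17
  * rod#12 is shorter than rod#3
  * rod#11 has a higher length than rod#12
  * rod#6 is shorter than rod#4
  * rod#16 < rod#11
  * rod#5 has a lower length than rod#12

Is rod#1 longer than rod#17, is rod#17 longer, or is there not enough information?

rod#1

rod#17 < rod#14 and rod#14 < rod#12 give rod#17 < rod#12.
Then rod#12 < rod#6 extends the chain to rod#6.
Then rod#6 < rod#10 extends the chain to rod#10.
Then rod#10 < rod#1 extends the chain to rod#1.
So rod#1 is longer.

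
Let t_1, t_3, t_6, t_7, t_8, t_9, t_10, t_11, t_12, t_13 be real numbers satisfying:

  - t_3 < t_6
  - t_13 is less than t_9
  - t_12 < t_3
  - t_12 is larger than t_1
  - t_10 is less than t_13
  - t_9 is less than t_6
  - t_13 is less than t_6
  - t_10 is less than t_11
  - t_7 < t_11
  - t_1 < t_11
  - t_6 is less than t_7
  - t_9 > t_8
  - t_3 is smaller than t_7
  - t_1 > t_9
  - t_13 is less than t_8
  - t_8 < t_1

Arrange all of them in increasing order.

t_10 < t_13 < t_8 < t_9 < t_1 < t_12 < t_3 < t_6 < t_7 < t_11

Each adjacent pair is fixed by a given relation: t_10 < t_13; t_13 < t_8; t_8 < t_9; t_9 < t_1; t_1 < t_12; t_12 < t_3; t_3 < t_6; t_6 < t_7; t_7 < t_11. Chaining them end to end gives the full order.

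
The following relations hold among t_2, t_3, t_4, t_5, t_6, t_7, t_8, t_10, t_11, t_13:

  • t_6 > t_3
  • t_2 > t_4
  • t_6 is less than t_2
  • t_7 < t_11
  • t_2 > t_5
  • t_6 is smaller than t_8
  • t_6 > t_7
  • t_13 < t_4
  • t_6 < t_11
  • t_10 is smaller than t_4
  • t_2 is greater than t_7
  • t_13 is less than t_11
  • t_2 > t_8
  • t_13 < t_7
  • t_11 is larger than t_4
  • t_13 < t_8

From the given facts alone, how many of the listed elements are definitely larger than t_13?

Directly above t_13: t_7, t_4, t_8, t_11.
One step further: t_6, t_2 (6 so far).
Nothing else is reachable above t_13; 6 in all.

6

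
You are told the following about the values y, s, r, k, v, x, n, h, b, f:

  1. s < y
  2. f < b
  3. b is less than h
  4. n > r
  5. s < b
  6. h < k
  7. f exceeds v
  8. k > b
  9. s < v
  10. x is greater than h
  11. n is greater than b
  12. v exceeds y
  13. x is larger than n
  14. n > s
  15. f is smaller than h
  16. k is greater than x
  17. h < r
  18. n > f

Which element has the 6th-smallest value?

Chaining the given pairs: s < y < v < f < b < h < r < n < x < k.
Counting 6 from the smallest end gives h.

h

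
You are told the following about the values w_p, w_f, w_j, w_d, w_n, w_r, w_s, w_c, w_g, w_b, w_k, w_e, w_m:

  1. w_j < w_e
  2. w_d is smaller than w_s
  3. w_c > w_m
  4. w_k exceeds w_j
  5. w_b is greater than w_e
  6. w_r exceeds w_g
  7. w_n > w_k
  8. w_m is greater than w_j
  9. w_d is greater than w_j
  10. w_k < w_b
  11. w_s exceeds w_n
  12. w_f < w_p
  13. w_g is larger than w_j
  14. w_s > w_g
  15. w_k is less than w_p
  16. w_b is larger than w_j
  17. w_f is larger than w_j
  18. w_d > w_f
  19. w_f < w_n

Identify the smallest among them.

Chaining upward from w_j: directly above it, w_k, w_f, w_e, w_b, w_g, w_m, w_d; then w_p, w_n, w_r, w_s, w_c.
That covers every other element, and nothing is given below w_j, so w_j is the smallest.

w_j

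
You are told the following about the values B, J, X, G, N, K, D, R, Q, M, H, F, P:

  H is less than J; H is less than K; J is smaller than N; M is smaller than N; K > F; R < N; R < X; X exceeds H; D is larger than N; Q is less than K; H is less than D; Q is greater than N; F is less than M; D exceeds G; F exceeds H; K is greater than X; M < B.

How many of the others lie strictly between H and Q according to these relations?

The relations place H below Q. An element lies strictly between them when it is forced above H and also forced below Q.
Above H: {F, X, J, M, B, N, D, K}. Below Q: {R, F, J, M, N}.
Intersection: {F, J, M, N} — 4.

4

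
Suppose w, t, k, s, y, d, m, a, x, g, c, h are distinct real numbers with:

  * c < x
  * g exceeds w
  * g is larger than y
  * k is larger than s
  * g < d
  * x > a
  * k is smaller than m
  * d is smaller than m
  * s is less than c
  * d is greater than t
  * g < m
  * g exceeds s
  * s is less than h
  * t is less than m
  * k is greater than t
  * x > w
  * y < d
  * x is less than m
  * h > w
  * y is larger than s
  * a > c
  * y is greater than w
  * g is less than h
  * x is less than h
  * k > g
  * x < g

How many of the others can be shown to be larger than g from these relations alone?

4

From g the given relations immediately reach k, d, m, h.
Nothing else is reachable above g; 4 in all.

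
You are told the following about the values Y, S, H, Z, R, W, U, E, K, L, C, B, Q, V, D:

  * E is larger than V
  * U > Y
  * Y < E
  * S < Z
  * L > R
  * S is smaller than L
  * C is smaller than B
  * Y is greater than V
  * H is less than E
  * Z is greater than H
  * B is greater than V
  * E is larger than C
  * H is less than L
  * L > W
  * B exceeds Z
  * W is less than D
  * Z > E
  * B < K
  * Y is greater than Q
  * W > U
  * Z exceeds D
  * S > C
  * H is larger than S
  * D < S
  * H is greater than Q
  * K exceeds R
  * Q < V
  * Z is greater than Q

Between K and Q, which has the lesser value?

The relevant relations are Q < V; V < Y; Y < U; U < W; W < D; D < S; S < H; H < E; E < Z; Z < B; B < K.
Together: Q < V < Y < U < W < D < S < H < E < Z < B < K.
So Q < K; Q is the smaller of the two.

Q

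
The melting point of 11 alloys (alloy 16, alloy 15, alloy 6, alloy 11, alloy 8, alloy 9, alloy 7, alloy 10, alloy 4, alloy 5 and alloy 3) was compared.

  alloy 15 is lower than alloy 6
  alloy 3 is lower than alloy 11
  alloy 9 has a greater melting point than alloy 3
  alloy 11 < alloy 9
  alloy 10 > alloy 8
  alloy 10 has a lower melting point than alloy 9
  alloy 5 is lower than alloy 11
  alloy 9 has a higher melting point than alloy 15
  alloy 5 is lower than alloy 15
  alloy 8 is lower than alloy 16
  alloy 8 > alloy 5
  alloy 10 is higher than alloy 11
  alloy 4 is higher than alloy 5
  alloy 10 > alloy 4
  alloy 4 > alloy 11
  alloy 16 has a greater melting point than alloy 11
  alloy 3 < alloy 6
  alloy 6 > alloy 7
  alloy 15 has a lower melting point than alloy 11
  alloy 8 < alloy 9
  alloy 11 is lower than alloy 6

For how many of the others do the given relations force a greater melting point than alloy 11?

5

From alloy 11 the given relations immediately reach alloy 4, alloy 10, alloy 16, alloy 6, alloy 9.
Nothing else is reachable above alloy 11; 5 in all.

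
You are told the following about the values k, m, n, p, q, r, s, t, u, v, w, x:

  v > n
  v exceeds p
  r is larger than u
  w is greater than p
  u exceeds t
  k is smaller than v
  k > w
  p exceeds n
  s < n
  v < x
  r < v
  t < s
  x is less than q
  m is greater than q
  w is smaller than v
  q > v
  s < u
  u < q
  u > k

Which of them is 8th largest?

w

The consecutive relations fix a unique order: t < s < n < p < w < k < u < r < v < x < q < m.
Counting 8 from the largest end gives w.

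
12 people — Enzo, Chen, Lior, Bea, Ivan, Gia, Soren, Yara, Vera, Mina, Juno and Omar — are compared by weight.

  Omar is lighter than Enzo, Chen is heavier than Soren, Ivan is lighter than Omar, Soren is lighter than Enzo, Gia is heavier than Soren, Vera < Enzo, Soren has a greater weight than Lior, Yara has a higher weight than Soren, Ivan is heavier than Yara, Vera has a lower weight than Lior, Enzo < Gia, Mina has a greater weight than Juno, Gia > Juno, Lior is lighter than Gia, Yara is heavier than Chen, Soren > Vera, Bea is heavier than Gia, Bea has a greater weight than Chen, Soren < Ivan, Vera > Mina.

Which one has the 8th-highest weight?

Soren

Piecing the relations together gives one ordering: Juno < Mina < Vera < Lior < Soren < Chen < Yara < Ivan < Omar < Enzo < Gia < Bea.
The 8th largest is Soren.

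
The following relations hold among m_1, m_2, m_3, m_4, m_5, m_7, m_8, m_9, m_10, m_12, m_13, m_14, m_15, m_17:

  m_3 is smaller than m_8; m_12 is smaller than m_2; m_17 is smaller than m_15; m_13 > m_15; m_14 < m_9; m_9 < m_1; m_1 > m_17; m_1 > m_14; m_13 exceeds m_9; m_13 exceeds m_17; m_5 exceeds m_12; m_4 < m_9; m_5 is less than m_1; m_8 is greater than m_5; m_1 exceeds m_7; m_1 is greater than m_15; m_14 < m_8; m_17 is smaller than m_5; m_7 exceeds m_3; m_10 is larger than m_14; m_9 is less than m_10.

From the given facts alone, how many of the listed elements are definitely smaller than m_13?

5

Directly below m_13: m_9, m_17, m_15.
One step further: m_4, m_14 (5 so far).
Nothing else is reachable below m_13; 5 in all.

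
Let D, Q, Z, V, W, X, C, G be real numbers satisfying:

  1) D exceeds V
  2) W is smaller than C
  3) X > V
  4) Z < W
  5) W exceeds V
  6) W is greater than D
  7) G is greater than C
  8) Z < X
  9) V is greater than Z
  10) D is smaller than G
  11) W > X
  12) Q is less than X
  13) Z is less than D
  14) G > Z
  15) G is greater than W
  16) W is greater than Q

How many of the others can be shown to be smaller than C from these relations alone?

6

From C the given relations immediately reach W.
From those, Q, Z, V, D, X — 6 in total.
Nothing else is reachable below C; 6 in all.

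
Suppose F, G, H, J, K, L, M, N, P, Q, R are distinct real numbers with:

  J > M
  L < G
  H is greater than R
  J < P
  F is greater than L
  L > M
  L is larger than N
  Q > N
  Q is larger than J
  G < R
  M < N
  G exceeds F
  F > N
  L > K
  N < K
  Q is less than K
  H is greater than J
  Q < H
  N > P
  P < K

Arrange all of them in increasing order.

Nothing is placed below M, so it is least; from there M < J; J < P; P < N; N < Q; Q < K; K < L; L < F; F < G; G < R; R < H, each given directly.

M < J < P < N < Q < K < L < F < G < R < H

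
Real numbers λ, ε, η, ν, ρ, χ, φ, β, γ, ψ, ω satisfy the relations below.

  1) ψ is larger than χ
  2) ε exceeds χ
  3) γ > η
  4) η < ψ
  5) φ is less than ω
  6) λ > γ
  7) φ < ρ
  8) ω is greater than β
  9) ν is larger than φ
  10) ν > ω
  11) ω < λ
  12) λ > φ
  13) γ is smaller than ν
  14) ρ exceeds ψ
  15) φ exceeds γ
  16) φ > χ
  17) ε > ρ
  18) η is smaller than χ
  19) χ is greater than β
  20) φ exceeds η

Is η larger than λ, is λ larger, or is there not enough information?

η < γ < φ < ω < λ, by transitivity through γ, φ, ω.
So λ is larger.

λ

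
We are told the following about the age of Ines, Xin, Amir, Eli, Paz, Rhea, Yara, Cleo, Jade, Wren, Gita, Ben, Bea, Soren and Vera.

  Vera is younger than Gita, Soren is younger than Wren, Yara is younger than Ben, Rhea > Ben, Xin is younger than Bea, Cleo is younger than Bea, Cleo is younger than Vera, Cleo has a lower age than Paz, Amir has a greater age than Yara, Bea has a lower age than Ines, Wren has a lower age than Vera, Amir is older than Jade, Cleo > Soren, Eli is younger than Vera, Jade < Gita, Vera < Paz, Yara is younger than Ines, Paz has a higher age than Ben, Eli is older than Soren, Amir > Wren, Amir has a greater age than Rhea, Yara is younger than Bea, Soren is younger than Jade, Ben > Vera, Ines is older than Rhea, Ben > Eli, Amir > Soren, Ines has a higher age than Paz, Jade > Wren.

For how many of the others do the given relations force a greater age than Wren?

8

From Wren the given relations immediately reach Jade, Vera, Amir.
From those, Ben, Paz, Gita — 6 in total.
From those, Rhea, Ines — 8 in total.
Nothing else is reachable above Wren; 8 in all.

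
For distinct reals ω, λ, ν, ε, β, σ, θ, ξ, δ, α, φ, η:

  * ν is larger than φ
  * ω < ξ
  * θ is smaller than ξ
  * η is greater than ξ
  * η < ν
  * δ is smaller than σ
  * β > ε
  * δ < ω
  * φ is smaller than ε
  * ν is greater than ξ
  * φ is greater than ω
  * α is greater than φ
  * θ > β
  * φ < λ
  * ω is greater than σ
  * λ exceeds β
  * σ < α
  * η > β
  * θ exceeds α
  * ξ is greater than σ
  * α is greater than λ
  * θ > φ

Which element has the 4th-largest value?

The consecutive relations fix a unique order: δ < σ < ω < φ < ε < β < λ < α < θ < ξ < η < ν.
Counting 4 from the largest end gives θ.

θ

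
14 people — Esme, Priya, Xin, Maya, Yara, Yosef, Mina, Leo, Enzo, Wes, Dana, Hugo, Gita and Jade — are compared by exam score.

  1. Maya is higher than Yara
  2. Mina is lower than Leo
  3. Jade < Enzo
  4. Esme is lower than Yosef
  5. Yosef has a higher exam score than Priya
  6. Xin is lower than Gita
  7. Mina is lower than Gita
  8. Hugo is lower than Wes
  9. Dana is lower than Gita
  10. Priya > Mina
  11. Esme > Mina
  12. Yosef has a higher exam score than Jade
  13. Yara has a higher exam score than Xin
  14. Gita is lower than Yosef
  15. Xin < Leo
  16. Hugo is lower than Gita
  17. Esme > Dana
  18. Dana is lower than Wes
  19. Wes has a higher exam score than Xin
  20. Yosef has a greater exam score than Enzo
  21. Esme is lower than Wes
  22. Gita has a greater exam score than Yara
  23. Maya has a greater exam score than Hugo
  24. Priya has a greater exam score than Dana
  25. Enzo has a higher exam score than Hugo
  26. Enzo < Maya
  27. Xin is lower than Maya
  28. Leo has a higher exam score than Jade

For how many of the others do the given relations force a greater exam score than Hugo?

From Hugo the given relations immediately reach Enzo, Wes, Gita, Maya.
From those, Yosef — 5 in total.
No other element is forced above Hugo by the given relations, so the count is 5.

5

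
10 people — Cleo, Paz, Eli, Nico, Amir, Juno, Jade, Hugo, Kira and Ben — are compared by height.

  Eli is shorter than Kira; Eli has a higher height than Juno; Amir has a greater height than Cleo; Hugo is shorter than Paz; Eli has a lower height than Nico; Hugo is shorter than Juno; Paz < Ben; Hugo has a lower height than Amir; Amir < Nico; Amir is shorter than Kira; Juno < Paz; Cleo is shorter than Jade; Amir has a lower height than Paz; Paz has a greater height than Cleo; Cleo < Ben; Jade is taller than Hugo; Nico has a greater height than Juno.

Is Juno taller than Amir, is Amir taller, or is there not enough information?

Following every chain through Juno: above Juno we get Eli, Paz, Kira, Nico, Ben; below Juno we get Hugo.
Amir is not reached, and no chain runs the other way from Amir to Juno.
So the given relations leave the order of Juno and Amir undetermined.

undetermined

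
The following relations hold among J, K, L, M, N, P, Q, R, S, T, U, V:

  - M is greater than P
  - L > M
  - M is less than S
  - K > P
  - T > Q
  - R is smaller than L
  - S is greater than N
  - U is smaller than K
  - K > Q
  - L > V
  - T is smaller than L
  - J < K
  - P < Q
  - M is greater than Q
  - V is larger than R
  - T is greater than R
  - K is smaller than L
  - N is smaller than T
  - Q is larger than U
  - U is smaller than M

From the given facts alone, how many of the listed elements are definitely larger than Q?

5

Directly above Q: M, T, K.
One step further: S, L (5 so far).
Nothing else is reachable above Q; 5 in all.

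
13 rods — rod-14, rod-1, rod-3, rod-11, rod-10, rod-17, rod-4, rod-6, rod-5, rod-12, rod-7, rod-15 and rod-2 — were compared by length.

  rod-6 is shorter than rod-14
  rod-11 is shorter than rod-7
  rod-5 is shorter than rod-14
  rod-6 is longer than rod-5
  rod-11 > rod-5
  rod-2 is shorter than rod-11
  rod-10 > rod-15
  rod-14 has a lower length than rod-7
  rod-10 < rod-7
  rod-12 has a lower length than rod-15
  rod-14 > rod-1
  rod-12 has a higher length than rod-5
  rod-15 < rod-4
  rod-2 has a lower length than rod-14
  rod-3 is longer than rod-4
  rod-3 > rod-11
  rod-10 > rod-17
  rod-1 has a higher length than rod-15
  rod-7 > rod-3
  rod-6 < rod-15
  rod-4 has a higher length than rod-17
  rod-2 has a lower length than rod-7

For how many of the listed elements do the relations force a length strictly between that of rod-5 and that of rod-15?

The relations place rod-5 below rod-15. An element lies strictly between them when it is forced above rod-5 and also forced below rod-15.
Above rod-5: {rod-12, rod-6, rod-1, rod-11, rod-4, rod-3, rod-14, rod-10, rod-7}. Below rod-15: {rod-12, rod-6}.
Intersection: {rod-12, rod-6} — 2.

2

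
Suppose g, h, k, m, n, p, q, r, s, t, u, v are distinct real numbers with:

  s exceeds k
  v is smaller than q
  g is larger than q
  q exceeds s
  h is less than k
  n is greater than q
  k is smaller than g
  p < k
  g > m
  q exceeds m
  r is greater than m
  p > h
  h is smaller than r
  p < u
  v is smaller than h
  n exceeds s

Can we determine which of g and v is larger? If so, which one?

v < h and h < k give v < k.
Then k < s extends the chain to s.
Then s < q extends the chain to q.
With q < g: v < h < k < s < q < g.
So g is larger.

g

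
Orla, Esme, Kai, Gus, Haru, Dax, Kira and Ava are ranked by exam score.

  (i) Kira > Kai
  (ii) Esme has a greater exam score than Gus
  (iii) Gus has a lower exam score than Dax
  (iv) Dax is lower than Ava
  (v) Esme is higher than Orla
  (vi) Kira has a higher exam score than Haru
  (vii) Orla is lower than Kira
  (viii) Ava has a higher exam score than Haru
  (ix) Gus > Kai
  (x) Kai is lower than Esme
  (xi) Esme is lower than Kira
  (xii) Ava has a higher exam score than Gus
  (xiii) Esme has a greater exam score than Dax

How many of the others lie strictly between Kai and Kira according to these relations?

Chaining upward from Kai reaches: Gus, Dax, Esme, Ava.
Chaining downward from Kira reaches: Orla, Gus, Haru, Dax, Esme.
Strictly between Kai and Kira are those in both lists: Gus, Dax, Esme — 3 elements.

3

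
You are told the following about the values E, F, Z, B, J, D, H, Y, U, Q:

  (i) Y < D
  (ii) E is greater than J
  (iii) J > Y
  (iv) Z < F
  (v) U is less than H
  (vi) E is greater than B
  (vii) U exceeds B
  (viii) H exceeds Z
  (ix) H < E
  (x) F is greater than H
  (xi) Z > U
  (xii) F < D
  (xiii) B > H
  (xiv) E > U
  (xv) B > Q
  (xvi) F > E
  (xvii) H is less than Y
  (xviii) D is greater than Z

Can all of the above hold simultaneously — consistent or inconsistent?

We have H < B stated directly, yet also B < U < Z < H by chaining the others — so B < H. Contradiction.

inconsistent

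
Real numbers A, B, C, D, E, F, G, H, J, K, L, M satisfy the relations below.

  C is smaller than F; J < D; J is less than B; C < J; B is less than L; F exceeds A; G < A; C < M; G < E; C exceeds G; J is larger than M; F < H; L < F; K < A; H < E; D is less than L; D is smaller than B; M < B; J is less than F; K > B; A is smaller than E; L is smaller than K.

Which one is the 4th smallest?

J

The consecutive relations fix a unique order: G < C < M < J < D < B < L < K < A < F < H < E.
Counting 4 from the smallest end gives J.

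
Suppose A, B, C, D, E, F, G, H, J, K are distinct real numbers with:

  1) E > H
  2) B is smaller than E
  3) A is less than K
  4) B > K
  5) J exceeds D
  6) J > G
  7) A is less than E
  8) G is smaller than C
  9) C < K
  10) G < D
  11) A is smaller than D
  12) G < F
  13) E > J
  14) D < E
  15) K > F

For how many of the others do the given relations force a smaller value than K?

4

From K the given relations immediately reach A, C, F.
From those, G — 4 in total.
No other element is forced below K by the given relations, so the count is 4.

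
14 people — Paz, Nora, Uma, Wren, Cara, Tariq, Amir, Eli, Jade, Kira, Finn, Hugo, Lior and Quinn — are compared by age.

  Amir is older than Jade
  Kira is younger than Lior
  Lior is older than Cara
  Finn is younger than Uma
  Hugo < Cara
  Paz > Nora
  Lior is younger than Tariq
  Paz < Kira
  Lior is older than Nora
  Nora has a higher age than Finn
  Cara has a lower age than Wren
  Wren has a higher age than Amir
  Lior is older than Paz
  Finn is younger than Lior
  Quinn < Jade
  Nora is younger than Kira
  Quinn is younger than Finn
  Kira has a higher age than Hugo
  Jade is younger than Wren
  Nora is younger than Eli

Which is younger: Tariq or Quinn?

Quinn

Quinn < Finn and Finn < Nora give Quinn < Nora.
Then Nora < Kira extends the chain to Kira.
Then Kira < Lior extends the chain to Lior.
Then Lior < Tariq extends the chain to Tariq.
So Quinn < Tariq; Quinn is the younger of the two.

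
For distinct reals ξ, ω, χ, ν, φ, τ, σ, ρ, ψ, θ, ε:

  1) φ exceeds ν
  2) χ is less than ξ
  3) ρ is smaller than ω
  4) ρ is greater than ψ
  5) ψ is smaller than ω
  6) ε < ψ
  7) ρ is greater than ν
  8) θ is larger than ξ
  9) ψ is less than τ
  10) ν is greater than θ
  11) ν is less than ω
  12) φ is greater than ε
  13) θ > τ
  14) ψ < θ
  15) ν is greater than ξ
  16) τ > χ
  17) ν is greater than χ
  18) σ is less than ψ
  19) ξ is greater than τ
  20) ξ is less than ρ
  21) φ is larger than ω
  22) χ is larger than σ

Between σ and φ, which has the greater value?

φ

Chaining the given relations: σ < ψ < τ < ξ < θ < ν < ρ < ω < φ.
So σ < φ; φ is the larger of the two.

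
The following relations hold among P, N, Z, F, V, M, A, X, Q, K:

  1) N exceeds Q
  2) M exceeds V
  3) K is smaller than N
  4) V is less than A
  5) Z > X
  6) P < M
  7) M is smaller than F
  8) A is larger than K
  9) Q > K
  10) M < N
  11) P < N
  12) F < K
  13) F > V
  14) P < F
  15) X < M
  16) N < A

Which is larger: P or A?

P < M < F < K < Q < N < A, by transitivity through M, F, K, Q, N.
So P < A; A is the larger of the two.

A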